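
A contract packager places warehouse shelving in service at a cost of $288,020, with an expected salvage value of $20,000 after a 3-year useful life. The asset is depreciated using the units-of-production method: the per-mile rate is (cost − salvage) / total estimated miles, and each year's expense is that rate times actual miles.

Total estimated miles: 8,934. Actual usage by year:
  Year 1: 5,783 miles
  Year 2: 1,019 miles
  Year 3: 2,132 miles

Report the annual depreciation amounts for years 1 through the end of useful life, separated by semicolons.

$173,490; $30,570; $63,960

Depreciable base = $288,020 − $20,000 = $268,020.
Rate = $268,020 / 8,934 miles = $30 per mile.
Year 1: 5,783 × $30 = $173,490. Book value $114,530.
Year 2: 1,019 × $30 = $30,570. Book value $83,960.
Year 3: 2,132 × $30 = $63,960. Book value $20,000.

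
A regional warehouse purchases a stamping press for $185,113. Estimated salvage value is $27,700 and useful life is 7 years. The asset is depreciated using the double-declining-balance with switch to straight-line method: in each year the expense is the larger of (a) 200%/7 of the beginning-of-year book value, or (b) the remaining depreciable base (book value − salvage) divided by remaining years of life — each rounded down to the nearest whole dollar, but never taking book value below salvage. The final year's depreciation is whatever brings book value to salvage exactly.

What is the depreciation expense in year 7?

Depreciable base = $185,113 − $27,700 = $157,413.
Year 1: DB = ⌊$185,113 × 200%/7⌋ = $52,889; SL = ⌊$157,413/7⌋ = $22,487 → take DB $52,889. Book value $132,224.
Year 2: DB = ⌊$132,224 × 200%/7⌋ = $37,778; SL = ⌊$104,524/6⌋ = $17,420 → take DB $37,778. Book value $94,446.
Year 3: DB = ⌊$94,446 × 200%/7⌋ = $26,984; SL = ⌊$66,746/5⌋ = $13,349 → take DB $26,984. Book value $67,462.
Year 4: DB = ⌊$67,462 × 200%/7⌋ = $19,274; SL = ⌊$39,762/4⌋ = $9,940 → take DB $19,274. Book value $48,188.
Year 5: DB = ⌊$48,188 × 200%/7⌋ = $13,768; SL = ⌊$20,488/3⌋ = $6,829 → take DB $13,768. Book value $34,420.
Year 6: DB = ⌊$34,420 × 200%/7⌋ = $9,834; SL = ⌊$6,720/2⌋ = $3,360 → take DB $9,834, capped at $6,720. Book value $27,700.
Year 7 (final): $27,700 − $27,700 = $0. Book value $27,700.

$0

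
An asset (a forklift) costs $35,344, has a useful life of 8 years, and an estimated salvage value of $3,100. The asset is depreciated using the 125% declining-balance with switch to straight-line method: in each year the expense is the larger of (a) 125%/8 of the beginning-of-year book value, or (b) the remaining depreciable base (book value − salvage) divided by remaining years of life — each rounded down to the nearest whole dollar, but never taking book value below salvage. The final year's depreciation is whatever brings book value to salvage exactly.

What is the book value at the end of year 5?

Depreciable base = $35,344 − $3,100 = $32,244.
Year 1: DB = ⌊$35,344 × 125%/8⌋ = $5,522; SL = ⌊$32,244/8⌋ = $4,030 → take DB $5,522. Book value $29,822.
Year 2: DB = ⌊$29,822 × 125%/8⌋ = $4,659; SL = ⌊$26,722/7⌋ = $3,817 → take DB $4,659. Book value $25,163.
Year 3: DB = ⌊$25,163 × 125%/8⌋ = $3,931; SL = ⌊$22,063/6⌋ = $3,677 → take DB $3,931. Book value $21,232.
Year 4: DB = ⌊$21,232 × 125%/8⌋ = $3,317; SL = ⌊$18,132/5⌋ = $3,626 → take SL $3,626. Book value $17,606.
Year 5: DB = ⌊$17,606 × 125%/8⌋ = $2,750; SL = ⌊$14,506/4⌋ = $3,626 → take SL $3,626. Book value $13,980.

$13,980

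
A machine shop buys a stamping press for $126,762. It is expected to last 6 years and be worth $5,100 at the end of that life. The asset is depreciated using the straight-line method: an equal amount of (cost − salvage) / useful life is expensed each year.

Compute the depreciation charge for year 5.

Depreciable base = $126,762 − $5,100 = $121,662.
Annual expense = $121,662 / 6 = $20,277.

$20,277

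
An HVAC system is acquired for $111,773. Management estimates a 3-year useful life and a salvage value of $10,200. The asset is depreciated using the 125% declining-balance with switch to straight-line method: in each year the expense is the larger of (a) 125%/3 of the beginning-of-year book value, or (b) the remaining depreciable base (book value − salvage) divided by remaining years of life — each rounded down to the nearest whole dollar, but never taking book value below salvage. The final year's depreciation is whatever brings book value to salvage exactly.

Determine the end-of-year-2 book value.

$37,701

Depreciable base = $111,773 − $10,200 = $101,573.
Year 1: DB = ⌊$111,773 × 125%/3⌋ = $46,572; SL = ⌊$101,573/3⌋ = $33,857 → take DB $46,572. Book value $65,201.
Year 2: DB = ⌊$65,201 × 125%/3⌋ = $27,167; SL = ⌊$55,001/2⌋ = $27,500 → take SL $27,500. Book value $37,701.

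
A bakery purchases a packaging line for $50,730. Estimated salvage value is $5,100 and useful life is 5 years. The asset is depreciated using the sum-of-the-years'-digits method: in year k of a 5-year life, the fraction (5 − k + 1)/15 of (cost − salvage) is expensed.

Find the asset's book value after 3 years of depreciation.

$14,226

Depreciable base = $50,730 − $5,100 = $45,630.
Sum of the years' digits = 5+4+3+2+1 = 15.
Year 1: $45,630 × 5/15 = $15,210. Book value $35,520.
Year 2: $45,630 × 4/15 = $12,168. Book value $23,352.
Year 3: $45,630 × 3/15 = $9,126. Book value $14,226.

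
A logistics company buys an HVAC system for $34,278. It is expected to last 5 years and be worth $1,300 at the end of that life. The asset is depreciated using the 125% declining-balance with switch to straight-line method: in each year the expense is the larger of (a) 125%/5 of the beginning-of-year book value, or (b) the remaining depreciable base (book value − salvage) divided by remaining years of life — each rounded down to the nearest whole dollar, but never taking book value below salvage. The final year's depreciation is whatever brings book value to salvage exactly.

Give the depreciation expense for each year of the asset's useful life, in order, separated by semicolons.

$8,569; $6,427; $5,994; $5,994; $5,994

Depreciable base = $34,278 − $1,300 = $32,978.
Year 1: DB = ⌊$34,278 × 125%/5⌋ = $8,569; SL = ⌊$32,978/5⌋ = $6,595 → take DB $8,569. Book value $25,709.
Year 2: DB = ⌊$25,709 × 125%/5⌋ = $6,427; SL = ⌊$24,409/4⌋ = $6,102 → take DB $6,427. Book value $19,282.
Year 3: DB = ⌊$19,282 × 125%/5⌋ = $4,820; SL = ⌊$17,982/3⌋ = $5,994 → take SL $5,994. Book value $13,288.
Year 4: DB = ⌊$13,288 × 125%/5⌋ = $3,322; SL = ⌊$11,988/2⌋ = $5,994 → take SL $5,994. Book value $7,294.
Year 5 (final): $7,294 − $1,300 = $5,994. Book value $1,300.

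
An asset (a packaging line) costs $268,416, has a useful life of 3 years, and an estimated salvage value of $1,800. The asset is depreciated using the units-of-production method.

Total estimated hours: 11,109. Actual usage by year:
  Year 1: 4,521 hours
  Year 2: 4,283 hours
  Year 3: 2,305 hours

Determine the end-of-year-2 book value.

Depreciable base = $268,416 − $1,800 = $266,616.
Rate = $266,616 / 11,109 hours = $24 per hour.
Year 1: 4,521 × $24 = $108,504. Book value $159,912.
Year 2: 4,283 × $24 = $102,792. Book value $57,120.

$57,120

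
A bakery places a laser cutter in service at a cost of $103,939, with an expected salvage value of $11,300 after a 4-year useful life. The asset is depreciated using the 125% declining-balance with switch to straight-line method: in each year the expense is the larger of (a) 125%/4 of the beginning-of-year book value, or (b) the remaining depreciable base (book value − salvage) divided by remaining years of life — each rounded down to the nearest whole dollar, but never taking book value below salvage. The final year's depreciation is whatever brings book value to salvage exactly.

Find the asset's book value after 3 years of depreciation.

$30,215

Depreciable base = $103,939 − $11,300 = $92,639.
Year 1: DB = ⌊$103,939 × 125%/4⌋ = $32,480; SL = ⌊$92,639/4⌋ = $23,159 → take DB $32,480. Book value $71,459.
Year 2: DB = ⌊$71,459 × 125%/4⌋ = $22,330; SL = ⌊$60,159/3⌋ = $20,053 → take DB $22,330. Book value $49,129.
Year 3: DB = ⌊$49,129 × 125%/4⌋ = $15,352; SL = ⌊$37,829/2⌋ = $18,914 → take SL $18,914. Book value $30,215.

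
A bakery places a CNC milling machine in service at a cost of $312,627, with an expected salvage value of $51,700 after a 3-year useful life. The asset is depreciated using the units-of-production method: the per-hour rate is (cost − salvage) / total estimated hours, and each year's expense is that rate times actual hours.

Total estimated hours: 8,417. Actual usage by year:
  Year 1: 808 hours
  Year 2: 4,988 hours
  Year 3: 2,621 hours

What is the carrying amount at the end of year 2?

$132,951

Depreciable base = $312,627 − $51,700 = $260,927.
Rate = $260,927 / 8,417 hours = $31 per hour.
Year 1: 808 × $31 = $25,048. Book value $287,579.
Year 2: 4,988 × $31 = $154,628. Book value $132,951.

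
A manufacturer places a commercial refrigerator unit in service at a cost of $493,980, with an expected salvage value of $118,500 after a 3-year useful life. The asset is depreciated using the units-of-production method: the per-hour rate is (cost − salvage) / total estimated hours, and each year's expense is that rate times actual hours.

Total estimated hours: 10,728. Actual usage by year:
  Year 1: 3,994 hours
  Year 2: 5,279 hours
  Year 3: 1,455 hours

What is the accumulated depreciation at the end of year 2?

$324,555

Depreciable base = $493,980 − $118,500 = $375,480.
Rate = $375,480 / 10,728 hours = $35 per hour.
Year 1: 3,994 × $35 = $139,790. Book value $354,190.
Year 2: 5,279 × $35 = $184,765. Book value $169,425.
Accumulated through year 2 = $493,980 − $169,425 = $324,555.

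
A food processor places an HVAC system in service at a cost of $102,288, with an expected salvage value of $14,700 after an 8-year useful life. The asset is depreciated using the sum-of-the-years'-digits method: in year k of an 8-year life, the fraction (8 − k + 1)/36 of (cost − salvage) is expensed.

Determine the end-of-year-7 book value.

$17,133

Depreciable base = $102,288 − $14,700 = $87,588.
Sum of the years' digits = 8+7+6+5+4+3+2+1 = 36.
Year 1: $87,588 × 8/36 = $19,464. Book value $82,824.
Year 2: $87,588 × 7/36 = $17,031. Book value $65,793.
Year 3: $87,588 × 6/36 = $14,598. Book value $51,195.
Year 4: $87,588 × 5/36 = $12,165. Book value $39,030.
Year 5: $87,588 × 4/36 = $9,732. Book value $29,298.
Year 6: $87,588 × 3/36 = $7,299. Book value $21,999.
Year 7: $87,588 × 2/36 = $4,866. Book value $17,133.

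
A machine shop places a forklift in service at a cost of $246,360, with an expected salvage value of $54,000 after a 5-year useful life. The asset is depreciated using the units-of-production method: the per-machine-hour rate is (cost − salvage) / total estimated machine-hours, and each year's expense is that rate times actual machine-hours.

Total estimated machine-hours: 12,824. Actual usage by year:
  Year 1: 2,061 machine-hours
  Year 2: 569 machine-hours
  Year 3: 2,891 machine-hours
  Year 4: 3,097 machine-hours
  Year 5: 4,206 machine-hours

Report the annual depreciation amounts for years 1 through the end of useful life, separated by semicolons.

Depreciable base = $246,360 − $54,000 = $192,360.
Rate = $192,360 / 12,824 machine-hours = $15 per machine-hour.
Year 1: 2,061 × $15 = $30,915. Book value $215,445.
Year 2: 569 × $15 = $8,535. Book value $206,910.
Year 3: 2,891 × $15 = $43,365. Book value $163,545.
Year 4: 3,097 × $15 = $46,455. Book value $117,090.
Year 5: 4,206 × $15 = $63,090. Book value $54,000.

$30,915; $8,535; $43,365; $46,455; $63,090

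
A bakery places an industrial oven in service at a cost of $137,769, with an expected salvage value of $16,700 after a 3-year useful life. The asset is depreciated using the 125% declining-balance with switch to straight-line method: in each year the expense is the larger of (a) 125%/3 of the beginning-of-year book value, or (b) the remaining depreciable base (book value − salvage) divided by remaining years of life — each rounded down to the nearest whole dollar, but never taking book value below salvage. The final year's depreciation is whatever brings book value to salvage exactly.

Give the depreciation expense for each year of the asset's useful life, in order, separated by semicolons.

$57,403; $33,485; $30,181

Depreciable base = $137,769 − $16,700 = $121,069.
Year 1: DB = ⌊$137,769 × 125%/3⌋ = $57,403; SL = ⌊$121,069/3⌋ = $40,356 → take DB $57,403. Book value $80,366.
Year 2: DB = ⌊$80,366 × 125%/3⌋ = $33,485; SL = ⌊$63,666/2⌋ = $31,833 → take DB $33,485. Book value $46,881.
Year 3 (final): $46,881 − $16,700 = $30,181. Book value $16,700.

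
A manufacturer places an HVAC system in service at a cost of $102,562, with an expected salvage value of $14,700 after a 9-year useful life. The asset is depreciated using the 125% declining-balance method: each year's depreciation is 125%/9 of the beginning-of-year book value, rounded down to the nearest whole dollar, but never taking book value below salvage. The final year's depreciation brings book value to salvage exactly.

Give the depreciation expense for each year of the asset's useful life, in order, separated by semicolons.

$14,244; $12,266; $10,562; $9,095; $7,832; $6,744; $5,808; $5,001; $16,310

Depreciable base = $102,562 − $14,700 = $87,862.
Year 1: ⌊$102,562 × 125%/9⌋ = $14,244. Book value $88,318.
Year 2: ⌊$88,318 × 125%/9⌋ = $12,266. Book value $76,052.
Year 3: ⌊$76,052 × 125%/9⌋ = $10,562. Book value $65,490.
Year 4: ⌊$65,490 × 125%/9⌋ = $9,095. Book value $56,395.
Year 5: ⌊$56,395 × 125%/9⌋ = $7,832. Book value $48,563.
Year 6: ⌊$48,563 × 125%/9⌋ = $6,744. Book value $41,819.
Year 7: ⌊$41,819 × 125%/9⌋ = $5,808. Book value $36,011.
Year 8: ⌊$36,011 × 125%/9⌋ = $5,001. Book value $31,010.
Year 9 (final): $31,010 − $14,700 = $16,310. Book value $14,700.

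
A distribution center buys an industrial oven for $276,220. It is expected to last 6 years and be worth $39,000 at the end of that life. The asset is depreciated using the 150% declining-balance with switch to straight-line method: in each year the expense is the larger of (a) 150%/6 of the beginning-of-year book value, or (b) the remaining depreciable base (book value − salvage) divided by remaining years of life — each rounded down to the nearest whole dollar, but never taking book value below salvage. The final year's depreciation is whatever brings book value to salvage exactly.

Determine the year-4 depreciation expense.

$29,132

Depreciable base = $276,220 − $39,000 = $237,220.
Year 1: DB = ⌊$276,220 × 150%/6⌋ = $69,055; SL = ⌊$237,220/6⌋ = $39,536 → take DB $69,055. Book value $207,165.
Year 2: DB = ⌊$207,165 × 150%/6⌋ = $51,791; SL = ⌊$168,165/5⌋ = $33,633 → take DB $51,791. Book value $155,374.
Year 3: DB = ⌊$155,374 × 150%/6⌋ = $38,843; SL = ⌊$116,374/4⌋ = $29,093 → take DB $38,843. Book value $116,531.
Year 4: DB = ⌊$116,531 × 150%/6⌋ = $29,132; SL = ⌊$77,531/3⌋ = $25,843 → take DB $29,132. Book value $87,399.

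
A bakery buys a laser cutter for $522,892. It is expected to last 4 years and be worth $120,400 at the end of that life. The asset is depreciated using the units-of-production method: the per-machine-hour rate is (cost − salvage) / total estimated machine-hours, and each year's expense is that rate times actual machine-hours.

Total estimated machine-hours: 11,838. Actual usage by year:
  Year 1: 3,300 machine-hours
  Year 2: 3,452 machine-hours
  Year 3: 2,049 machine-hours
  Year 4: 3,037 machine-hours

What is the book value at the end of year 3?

Depreciable base = $522,892 − $120,400 = $402,492.
Rate = $402,492 / 11,838 machine-hours = $34 per machine-hour.
Year 1: 3,300 × $34 = $112,200. Book value $410,692.
Year 2: 3,452 × $34 = $117,368. Book value $293,324.
Year 3: 2,049 × $34 = $69,666. Book value $223,658.

$223,658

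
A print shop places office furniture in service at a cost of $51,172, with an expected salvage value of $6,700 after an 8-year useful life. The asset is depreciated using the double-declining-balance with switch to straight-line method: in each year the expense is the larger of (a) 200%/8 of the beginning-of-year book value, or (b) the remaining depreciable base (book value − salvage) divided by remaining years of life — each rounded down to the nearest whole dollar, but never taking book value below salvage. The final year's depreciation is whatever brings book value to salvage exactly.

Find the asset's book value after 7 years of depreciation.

Depreciable base = $51,172 − $6,700 = $44,472.
Year 1: DB = ⌊$51,172 × 200%/8⌋ = $12,793; SL = ⌊$44,472/8⌋ = $5,559 → take DB $12,793. Book value $38,379.
Year 2: DB = ⌊$38,379 × 200%/8⌋ = $9,594; SL = ⌊$31,679/7⌋ = $4,525 → take DB $9,594. Book value $28,785.
Year 3: DB = ⌊$28,785 × 200%/8⌋ = $7,196; SL = ⌊$22,085/6⌋ = $3,680 → take DB $7,196. Book value $21,589.
Year 4: DB = ⌊$21,589 × 200%/8⌋ = $5,397; SL = ⌊$14,889/5⌋ = $2,977 → take DB $5,397. Book value $16,192.
Year 5: DB = ⌊$16,192 × 200%/8⌋ = $4,048; SL = ⌊$9,492/4⌋ = $2,373 → take DB $4,048. Book value $12,144.
Year 6: DB = ⌊$12,144 × 200%/8⌋ = $3,036; SL = ⌊$5,444/3⌋ = $1,814 → take DB $3,036. Book value $9,108.
Year 7: DB = ⌊$9,108 × 200%/8⌋ = $2,277; SL = ⌊$2,408/2⌋ = $1,204 → take DB $2,277. Book value $6,831.

$6,831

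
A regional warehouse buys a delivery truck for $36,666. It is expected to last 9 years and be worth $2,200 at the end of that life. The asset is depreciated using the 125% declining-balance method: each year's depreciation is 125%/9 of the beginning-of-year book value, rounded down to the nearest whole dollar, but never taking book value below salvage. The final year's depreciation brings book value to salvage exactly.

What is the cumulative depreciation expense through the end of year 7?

$23,791

Depreciable base = $36,666 − $2,200 = $34,466.
Year 1: ⌊$36,666 × 125%/9⌋ = $5,092. Book value $31,574.
Year 2: ⌊$31,574 × 125%/9⌋ = $4,385. Book value $27,189.
Year 3: ⌊$27,189 × 125%/9⌋ = $3,776. Book value $23,413.
Year 4: ⌊$23,413 × 125%/9⌋ = $3,251. Book value $20,162.
Year 5: ⌊$20,162 × 125%/9⌋ = $2,800. Book value $17,362.
Year 6: ⌊$17,362 × 125%/9⌋ = $2,411. Book value $14,951.
Year 7: ⌊$14,951 × 125%/9⌋ = $2,076. Book value $12,875.
Accumulated through year 7 = $36,666 − $12,875 = $23,791.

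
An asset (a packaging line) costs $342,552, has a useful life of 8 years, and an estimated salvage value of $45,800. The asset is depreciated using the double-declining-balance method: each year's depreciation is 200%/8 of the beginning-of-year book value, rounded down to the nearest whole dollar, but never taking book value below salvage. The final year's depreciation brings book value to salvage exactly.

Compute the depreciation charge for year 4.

$36,128

Depreciable base = $342,552 − $45,800 = $296,752.
Year 1: ⌊$342,552 × 200%/8⌋ = $85,638. Book value $256,914.
Year 2: ⌊$256,914 × 200%/8⌋ = $64,228. Book value $192,686.
Year 3: ⌊$192,686 × 200%/8⌋ = $48,171. Book value $144,515.
Year 4: ⌊$144,515 × 200%/8⌋ = $36,128. Book value $108,387.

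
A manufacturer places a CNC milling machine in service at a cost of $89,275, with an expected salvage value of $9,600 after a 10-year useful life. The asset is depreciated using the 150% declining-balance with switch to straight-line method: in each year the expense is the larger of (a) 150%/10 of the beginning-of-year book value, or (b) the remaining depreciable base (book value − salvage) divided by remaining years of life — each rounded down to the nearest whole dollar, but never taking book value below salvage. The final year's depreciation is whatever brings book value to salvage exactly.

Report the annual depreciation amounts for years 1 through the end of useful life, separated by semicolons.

Depreciable base = $89,275 − $9,600 = $79,675.
Year 1: DB = ⌊$89,275 × 150%/10⌋ = $13,391; SL = ⌊$79,675/10⌋ = $7,967 → take DB $13,391. Book value $75,884.
Year 2: DB = ⌊$75,884 × 150%/10⌋ = $11,382; SL = ⌊$66,284/9⌋ = $7,364 → take DB $11,382. Book value $64,502.
Year 3: DB = ⌊$64,502 × 150%/10⌋ = $9,675; SL = ⌊$54,902/8⌋ = $6,862 → take DB $9,675. Book value $54,827.
Year 4: DB = ⌊$54,827 × 150%/10⌋ = $8,224; SL = ⌊$45,227/7⌋ = $6,461 → take DB $8,224. Book value $46,603.
Year 5: DB = ⌊$46,603 × 150%/10⌋ = $6,990; SL = ⌊$37,003/6⌋ = $6,167 → take DB $6,990. Book value $39,613.
Year 6: DB = ⌊$39,613 × 150%/10⌋ = $5,941; SL = ⌊$30,013/5⌋ = $6,002 → take SL $6,002. Book value $33,611.
Year 7: DB = ⌊$33,611 × 150%/10⌋ = $5,041; SL = ⌊$24,011/4⌋ = $6,002 → take SL $6,002. Book value $27,609.
Year 8: DB = ⌊$27,609 × 150%/10⌋ = $4,141; SL = ⌊$18,009/3⌋ = $6,003 → take SL $6,003. Book value $21,606.
Year 9: DB = ⌊$21,606 × 150%/10⌋ = $3,240; SL = ⌊$12,006/2⌋ = $6,003 → take SL $6,003. Book value $15,603.
Year 10 (final): $15,603 − $9,600 = $6,003. Book value $9,600.

$13,391; $11,382; $9,675; $8,224; $6,990; $6,002; $6,002; $6,003; $6,003; $6,003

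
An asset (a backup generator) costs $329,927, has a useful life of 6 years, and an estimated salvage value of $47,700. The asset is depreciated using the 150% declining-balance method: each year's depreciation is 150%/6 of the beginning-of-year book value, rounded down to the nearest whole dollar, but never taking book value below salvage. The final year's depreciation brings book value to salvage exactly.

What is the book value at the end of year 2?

$185,585

Depreciable base = $329,927 − $47,700 = $282,227.
Year 1: ⌊$329,927 × 150%/6⌋ = $82,481. Book value $247,446.
Year 2: ⌊$247,446 × 150%/6⌋ = $61,861. Book value $185,585.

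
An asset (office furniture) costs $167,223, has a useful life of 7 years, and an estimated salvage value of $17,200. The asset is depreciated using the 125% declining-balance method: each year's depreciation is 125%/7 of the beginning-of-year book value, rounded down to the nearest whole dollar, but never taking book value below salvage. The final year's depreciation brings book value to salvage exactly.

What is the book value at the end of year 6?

Depreciable base = $167,223 − $17,200 = $150,023.
Year 1: ⌊$167,223 × 125%/7⌋ = $29,861. Book value $137,362.
Year 2: ⌊$137,362 × 125%/7⌋ = $24,528. Book value $112,834.
Year 3: ⌊$112,834 × 125%/7⌋ = $20,148. Book value $92,686.
Year 4: ⌊$92,686 × 125%/7⌋ = $16,551. Book value $76,135.
Year 5: ⌊$76,135 × 125%/7⌋ = $13,595. Book value $62,540.
Year 6: ⌊$62,540 × 125%/7⌋ = $11,167. Book value $51,373.

$51,373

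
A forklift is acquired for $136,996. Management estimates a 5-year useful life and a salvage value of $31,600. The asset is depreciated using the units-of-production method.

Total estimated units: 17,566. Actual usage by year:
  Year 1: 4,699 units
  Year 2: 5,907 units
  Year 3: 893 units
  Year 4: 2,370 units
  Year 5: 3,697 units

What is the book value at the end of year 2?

$73,360

Depreciable base = $136,996 − $31,600 = $105,396.
Rate = $105,396 / 17,566 units = $6 per unit.
Year 1: 4,699 × $6 = $28,194. Book value $108,802.
Year 2: 5,907 × $6 = $35,442. Book value $73,360.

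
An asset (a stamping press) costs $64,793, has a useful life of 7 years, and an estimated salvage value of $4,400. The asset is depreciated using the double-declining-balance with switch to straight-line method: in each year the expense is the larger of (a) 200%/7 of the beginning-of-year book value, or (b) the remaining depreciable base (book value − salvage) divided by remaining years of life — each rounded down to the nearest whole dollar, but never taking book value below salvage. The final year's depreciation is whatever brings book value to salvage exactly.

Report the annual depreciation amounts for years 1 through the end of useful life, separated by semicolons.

$18,512; $13,223; $9,445; $6,746; $4,819; $3,824; $3,824

Depreciable base = $64,793 − $4,400 = $60,393.
Year 1: DB = ⌊$64,793 × 200%/7⌋ = $18,512; SL = ⌊$60,393/7⌋ = $8,627 → take DB $18,512. Book value $46,281.
Year 2: DB = ⌊$46,281 × 200%/7⌋ = $13,223; SL = ⌊$41,881/6⌋ = $6,980 → take DB $13,223. Book value $33,058.
Year 3: DB = ⌊$33,058 × 200%/7⌋ = $9,445; SL = ⌊$28,658/5⌋ = $5,731 → take DB $9,445. Book value $23,613.
Year 4: DB = ⌊$23,613 × 200%/7⌋ = $6,746; SL = ⌊$19,213/4⌋ = $4,803 → take DB $6,746. Book value $16,867.
Year 5: DB = ⌊$16,867 × 200%/7⌋ = $4,819; SL = ⌊$12,467/3⌋ = $4,155 → take DB $4,819. Book value $12,048.
Year 6: DB = ⌊$12,048 × 200%/7⌋ = $3,442; SL = ⌊$7,648/2⌋ = $3,824 → take SL $3,824. Book value $8,224.
Year 7 (final): $8,224 − $4,400 = $3,824. Book value $4,400.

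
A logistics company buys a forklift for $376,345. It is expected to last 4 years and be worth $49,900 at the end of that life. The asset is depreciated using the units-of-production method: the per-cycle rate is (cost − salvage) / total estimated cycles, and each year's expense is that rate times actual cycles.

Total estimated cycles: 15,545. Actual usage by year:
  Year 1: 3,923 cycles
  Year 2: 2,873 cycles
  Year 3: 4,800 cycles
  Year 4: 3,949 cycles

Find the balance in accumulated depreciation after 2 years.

Depreciable base = $376,345 − $49,900 = $326,445.
Rate = $326,445 / 15,545 cycles = $21 per cycle.
Year 1: 3,923 × $21 = $82,383. Book value $293,962.
Year 2: 2,873 × $21 = $60,333. Book value $233,629.
Accumulated through year 2 = $376,345 − $233,629 = $142,716.

$142,716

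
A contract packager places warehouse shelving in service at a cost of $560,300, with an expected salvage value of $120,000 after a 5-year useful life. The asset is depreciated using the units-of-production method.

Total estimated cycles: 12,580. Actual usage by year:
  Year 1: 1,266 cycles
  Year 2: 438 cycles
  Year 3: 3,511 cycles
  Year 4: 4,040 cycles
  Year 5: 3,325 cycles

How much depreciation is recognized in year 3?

Depreciable base = $560,300 − $120,000 = $440,300.
Rate = $440,300 / 12,580 cycles = $35 per cycle.
Year 1: 1,266 × $35 = $44,310. Book value $515,990.
Year 2: 438 × $35 = $15,330. Book value $500,660.
Year 3: 3,511 × $35 = $122,885. Book value $377,775.

$122,885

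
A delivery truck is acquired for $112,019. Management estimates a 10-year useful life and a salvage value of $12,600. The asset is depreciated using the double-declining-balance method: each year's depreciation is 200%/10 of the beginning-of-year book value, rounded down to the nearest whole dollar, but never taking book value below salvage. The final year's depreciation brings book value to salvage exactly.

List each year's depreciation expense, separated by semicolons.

Depreciable base = $112,019 − $12,600 = $99,419.
Year 1: ⌊$112,019 × 200%/10⌋ = $22,403. Book value $89,616.
Year 2: ⌊$89,616 × 200%/10⌋ = $17,923. Book value $71,693.
Year 3: ⌊$71,693 × 200%/10⌋ = $14,338. Book value $57,355.
Year 4: ⌊$57,355 × 200%/10⌋ = $11,471. Book value $45,884.
Year 5: ⌊$45,884 × 200%/10⌋ = $9,176. Book value $36,708.
Year 6: ⌊$36,708 × 200%/10⌋ = $7,341. Book value $29,367.
Year 7: ⌊$29,367 × 200%/10⌋ = $5,873. Book value $23,494.
Year 8: ⌊$23,494 × 200%/10⌋ = $4,698. Book value $18,796.
Year 9: ⌊$18,796 × 200%/10⌋ = $3,759. Book value $15,037.
Year 10 (final): $15,037 − $12,600 = $2,437. Book value $12,600.

$22,403; $17,923; $14,338; $11,471; $9,176; $7,341; $5,873; $4,698; $3,759; $2,437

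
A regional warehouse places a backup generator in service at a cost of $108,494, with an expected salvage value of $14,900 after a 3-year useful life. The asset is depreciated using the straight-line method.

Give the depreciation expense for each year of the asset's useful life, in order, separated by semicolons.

$31,198; $31,198; $31,198

Depreciable base = $108,494 − $14,900 = $93,594.
Annual expense = $93,594 / 3 = $31,198.
End of year 1: book value $77,296.
End of year 2: book value $46,098.
End of year 3: book value $14,900.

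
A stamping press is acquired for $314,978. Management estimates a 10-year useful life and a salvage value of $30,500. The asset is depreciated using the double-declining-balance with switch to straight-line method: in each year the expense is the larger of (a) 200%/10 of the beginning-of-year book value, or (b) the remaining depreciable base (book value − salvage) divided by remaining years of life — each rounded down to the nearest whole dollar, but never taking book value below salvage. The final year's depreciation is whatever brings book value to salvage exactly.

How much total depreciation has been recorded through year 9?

$273,305

Depreciable base = $314,978 − $30,500 = $284,478.
Year 1: DB = ⌊$314,978 × 200%/10⌋ = $62,995; SL = ⌊$284,478/10⌋ = $28,447 → take DB $62,995. Book value $251,983.
Year 2: DB = ⌊$251,983 × 200%/10⌋ = $50,396; SL = ⌊$221,483/9⌋ = $24,609 → take DB $50,396. Book value $201,587.
Year 3: DB = ⌊$201,587 × 200%/10⌋ = $40,317; SL = ⌊$171,087/8⌋ = $21,385 → take DB $40,317. Book value $161,270.
Year 4: DB = ⌊$161,270 × 200%/10⌋ = $32,254; SL = ⌊$130,770/7⌋ = $18,681 → take DB $32,254. Book value $129,016.
Year 5: DB = ⌊$129,016 × 200%/10⌋ = $25,803; SL = ⌊$98,516/6⌋ = $16,419 → take DB $25,803. Book value $103,213.
Year 6: DB = ⌊$103,213 × 200%/10⌋ = $20,642; SL = ⌊$72,713/5⌋ = $14,542 → take DB $20,642. Book value $82,571.
Year 7: DB = ⌊$82,571 × 200%/10⌋ = $16,514; SL = ⌊$52,071/4⌋ = $13,017 → take DB $16,514. Book value $66,057.
Year 8: DB = ⌊$66,057 × 200%/10⌋ = $13,211; SL = ⌊$35,557/3⌋ = $11,852 → take DB $13,211. Book value $52,846.
Year 9: DB = ⌊$52,846 × 200%/10⌋ = $10,569; SL = ⌊$22,346/2⌋ = $11,173 → take SL $11,173. Book value $41,673.
Accumulated through year 9 = $314,978 − $41,673 = $273,305.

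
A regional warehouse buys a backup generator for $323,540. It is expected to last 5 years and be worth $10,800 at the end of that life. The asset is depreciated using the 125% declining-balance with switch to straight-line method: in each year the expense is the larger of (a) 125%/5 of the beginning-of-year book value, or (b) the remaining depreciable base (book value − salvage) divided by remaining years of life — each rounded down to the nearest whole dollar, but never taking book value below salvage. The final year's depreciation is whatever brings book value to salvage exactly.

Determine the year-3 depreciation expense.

$57,064

Depreciable base = $323,540 − $10,800 = $312,740.
Year 1: DB = ⌊$323,540 × 125%/5⌋ = $80,885; SL = ⌊$312,740/5⌋ = $62,548 → take DB $80,885. Book value $242,655.
Year 2: DB = ⌊$242,655 × 125%/5⌋ = $60,663; SL = ⌊$231,855/4⌋ = $57,963 → take DB $60,663. Book value $181,992.
Year 3: DB = ⌊$181,992 × 125%/5⌋ = $45,498; SL = ⌊$171,192/3⌋ = $57,064 → take SL $57,064. Book value $124,928.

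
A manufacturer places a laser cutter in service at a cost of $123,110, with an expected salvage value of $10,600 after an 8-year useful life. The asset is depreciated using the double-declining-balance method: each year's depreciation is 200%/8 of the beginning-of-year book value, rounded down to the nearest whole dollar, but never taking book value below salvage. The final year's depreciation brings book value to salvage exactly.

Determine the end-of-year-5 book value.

Depreciable base = $123,110 − $10,600 = $112,510.
Year 1: ⌊$123,110 × 200%/8⌋ = $30,777. Book value $92,333.
Year 2: ⌊$92,333 × 200%/8⌋ = $23,083. Book value $69,250.
Year 3: ⌊$69,250 × 200%/8⌋ = $17,312. Book value $51,938.
Year 4: ⌊$51,938 × 200%/8⌋ = $12,984. Book value $38,954.
Year 5: ⌊$38,954 × 200%/8⌋ = $9,738. Book value $29,216.

$29,216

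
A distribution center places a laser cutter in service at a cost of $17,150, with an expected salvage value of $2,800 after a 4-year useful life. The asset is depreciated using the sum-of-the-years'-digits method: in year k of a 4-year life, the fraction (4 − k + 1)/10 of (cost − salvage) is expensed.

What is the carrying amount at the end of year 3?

$4,235

Depreciable base = $17,150 − $2,800 = $14,350.
Sum of the years' digits = 4+3+2+1 = 10.
Year 1: $14,350 × 4/10 = $5,740. Book value $11,410.
Year 2: $14,350 × 3/10 = $4,305. Book value $7,105.
Year 3: $14,350 × 2/10 = $2,870. Book value $4,235.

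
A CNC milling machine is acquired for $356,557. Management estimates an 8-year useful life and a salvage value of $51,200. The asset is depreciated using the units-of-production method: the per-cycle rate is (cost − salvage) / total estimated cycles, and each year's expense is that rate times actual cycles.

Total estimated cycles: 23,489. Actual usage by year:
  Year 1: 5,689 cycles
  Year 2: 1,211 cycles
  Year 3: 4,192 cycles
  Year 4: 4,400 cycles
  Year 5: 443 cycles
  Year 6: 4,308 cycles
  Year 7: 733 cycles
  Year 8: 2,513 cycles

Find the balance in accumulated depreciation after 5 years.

Depreciable base = $356,557 − $51,200 = $305,357.
Rate = $305,357 / 23,489 cycles = $13 per cycle.
Year 1: 5,689 × $13 = $73,957. Book value $282,600.
Year 2: 1,211 × $13 = $15,743. Book value $266,857.
Year 3: 4,192 × $13 = $54,496. Book value $212,361.
Year 4: 4,400 × $13 = $57,200. Book value $155,161.
Year 5: 443 × $13 = $5,759. Book value $149,402.
Accumulated through year 5 = $356,557 − $149,402 = $207,155.

$207,155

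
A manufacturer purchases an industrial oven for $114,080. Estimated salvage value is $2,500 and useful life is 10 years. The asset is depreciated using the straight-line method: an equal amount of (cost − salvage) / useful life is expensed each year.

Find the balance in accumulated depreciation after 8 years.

Depreciable base = $114,080 − $2,500 = $111,580.
Annual expense = $111,580 / 10 = $11,158.
End of year 1: book value $102,922.
End of year 2: book value $91,764.
End of year 3: book value $80,606.
End of year 4: book value $69,448.
End of year 5: book value $58,290.
End of year 6: book value $47,132.
End of year 7: book value $35,974.
End of year 8: book value $24,816.
Accumulated through year 8 = $114,080 − $24,816 = $89,264.

$89,264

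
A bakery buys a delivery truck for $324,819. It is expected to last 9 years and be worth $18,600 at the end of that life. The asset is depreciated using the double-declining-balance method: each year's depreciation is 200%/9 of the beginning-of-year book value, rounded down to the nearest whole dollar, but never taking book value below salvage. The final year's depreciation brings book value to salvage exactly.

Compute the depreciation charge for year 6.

Depreciable base = $324,819 − $18,600 = $306,219.
Year 1: ⌊$324,819 × 200%/9⌋ = $72,182. Book value $252,637.
Year 2: ⌊$252,637 × 200%/9⌋ = $56,141. Book value $196,496.
Year 3: ⌊$196,496 × 200%/9⌋ = $43,665. Book value $152,831.
Year 4: ⌊$152,831 × 200%/9⌋ = $33,962. Book value $118,869.
Year 5: ⌊$118,869 × 200%/9⌋ = $26,415. Book value $92,454.
Year 6: ⌊$92,454 × 200%/9⌋ = $20,545. Book value $71,909.

$20,545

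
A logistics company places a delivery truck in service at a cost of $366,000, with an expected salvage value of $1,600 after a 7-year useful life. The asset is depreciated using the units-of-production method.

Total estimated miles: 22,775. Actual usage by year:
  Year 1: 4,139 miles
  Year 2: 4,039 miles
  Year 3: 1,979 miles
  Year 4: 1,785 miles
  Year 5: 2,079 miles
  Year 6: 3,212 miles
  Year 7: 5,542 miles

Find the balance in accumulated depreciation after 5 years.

$224,336

Depreciable base = $366,000 − $1,600 = $364,400.
Rate = $364,400 / 22,775 miles = $16 per mile.
Year 1: 4,139 × $16 = $66,224. Book value $299,776.
Year 2: 4,039 × $16 = $64,624. Book value $235,152.
Year 3: 1,979 × $16 = $31,664. Book value $203,488.
Year 4: 1,785 × $16 = $28,560. Book value $174,928.
Year 5: 2,079 × $16 = $33,264. Book value $141,664.
Accumulated through year 5 = $366,000 − $141,664 = $224,336.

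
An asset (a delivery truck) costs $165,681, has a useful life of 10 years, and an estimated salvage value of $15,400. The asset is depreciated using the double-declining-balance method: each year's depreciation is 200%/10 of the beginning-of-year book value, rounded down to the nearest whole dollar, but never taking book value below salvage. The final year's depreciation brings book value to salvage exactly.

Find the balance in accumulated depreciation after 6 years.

Depreciable base = $165,681 − $15,400 = $150,281.
Year 1: ⌊$165,681 × 200%/10⌋ = $33,136. Book value $132,545.
Year 2: ⌊$132,545 × 200%/10⌋ = $26,509. Book value $106,036.
Year 3: ⌊$106,036 × 200%/10⌋ = $21,207. Book value $84,829.
Year 4: ⌊$84,829 × 200%/10⌋ = $16,965. Book value $67,864.
Year 5: ⌊$67,864 × 200%/10⌋ = $13,572. Book value $54,292.
Year 6: ⌊$54,292 × 200%/10⌋ = $10,858. Book value $43,434.
Accumulated through year 6 = $165,681 − $43,434 = $122,247.

$122,247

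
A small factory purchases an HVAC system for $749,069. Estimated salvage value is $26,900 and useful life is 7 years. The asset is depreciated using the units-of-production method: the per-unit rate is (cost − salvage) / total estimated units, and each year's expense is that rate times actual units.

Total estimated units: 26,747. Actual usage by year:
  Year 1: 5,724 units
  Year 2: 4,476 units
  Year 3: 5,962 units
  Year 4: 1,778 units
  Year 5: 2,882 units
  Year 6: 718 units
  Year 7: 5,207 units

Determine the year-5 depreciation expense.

$77,814

Depreciable base = $749,069 − $26,900 = $722,169.
Rate = $722,169 / 26,747 units = $27 per unit.
Year 1: 5,724 × $27 = $154,548. Book value $594,521.
Year 2: 4,476 × $27 = $120,852. Book value $473,669.
Year 3: 5,962 × $27 = $160,974. Book value $312,695.
Year 4: 1,778 × $27 = $48,006. Book value $264,689.
Year 5: 2,882 × $27 = $77,814. Book value $186,875.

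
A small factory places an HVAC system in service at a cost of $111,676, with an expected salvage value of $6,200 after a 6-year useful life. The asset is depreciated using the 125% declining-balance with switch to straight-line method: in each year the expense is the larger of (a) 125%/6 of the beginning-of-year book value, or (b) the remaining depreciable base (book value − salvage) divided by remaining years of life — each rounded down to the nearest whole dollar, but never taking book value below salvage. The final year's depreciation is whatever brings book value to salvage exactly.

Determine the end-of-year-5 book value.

Depreciable base = $111,676 − $6,200 = $105,476.
Year 1: DB = ⌊$111,676 × 125%/6⌋ = $23,265; SL = ⌊$105,476/6⌋ = $17,579 → take DB $23,265. Book value $88,411.
Year 2: DB = ⌊$88,411 × 125%/6⌋ = $18,418; SL = ⌊$82,211/5⌋ = $16,442 → take DB $18,418. Book value $69,993.
Year 3: DB = ⌊$69,993 × 125%/6⌋ = $14,581; SL = ⌊$63,793/4⌋ = $15,948 → take SL $15,948. Book value $54,045.
Year 4: DB = ⌊$54,045 × 125%/6⌋ = $11,259; SL = ⌊$47,845/3⌋ = $15,948 → take SL $15,948. Book value $38,097.
Year 5: DB = ⌊$38,097 × 125%/6⌋ = $7,936; SL = ⌊$31,897/2⌋ = $15,948 → take SL $15,948. Book value $22,149.

$22,149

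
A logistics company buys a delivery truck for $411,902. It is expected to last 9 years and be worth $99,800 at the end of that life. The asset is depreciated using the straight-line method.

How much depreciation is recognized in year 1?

$34,678

Depreciable base = $411,902 − $99,800 = $312,102.
Annual expense = $312,102 / 9 = $34,678.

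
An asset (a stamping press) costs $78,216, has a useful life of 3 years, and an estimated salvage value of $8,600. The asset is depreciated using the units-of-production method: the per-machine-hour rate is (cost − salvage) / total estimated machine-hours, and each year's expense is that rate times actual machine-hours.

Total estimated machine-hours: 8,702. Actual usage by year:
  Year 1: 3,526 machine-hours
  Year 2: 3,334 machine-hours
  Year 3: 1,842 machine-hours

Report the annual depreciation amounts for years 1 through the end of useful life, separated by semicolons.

Depreciable base = $78,216 − $8,600 = $69,616.
Rate = $69,616 / 8,702 machine-hours = $8 per machine-hour.
Year 1: 3,526 × $8 = $28,208. Book value $50,008.
Year 2: 3,334 × $8 = $26,672. Book value $23,336.
Year 3: 1,842 × $8 = $14,736. Book value $8,600.

$28,208; $26,672; $14,736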